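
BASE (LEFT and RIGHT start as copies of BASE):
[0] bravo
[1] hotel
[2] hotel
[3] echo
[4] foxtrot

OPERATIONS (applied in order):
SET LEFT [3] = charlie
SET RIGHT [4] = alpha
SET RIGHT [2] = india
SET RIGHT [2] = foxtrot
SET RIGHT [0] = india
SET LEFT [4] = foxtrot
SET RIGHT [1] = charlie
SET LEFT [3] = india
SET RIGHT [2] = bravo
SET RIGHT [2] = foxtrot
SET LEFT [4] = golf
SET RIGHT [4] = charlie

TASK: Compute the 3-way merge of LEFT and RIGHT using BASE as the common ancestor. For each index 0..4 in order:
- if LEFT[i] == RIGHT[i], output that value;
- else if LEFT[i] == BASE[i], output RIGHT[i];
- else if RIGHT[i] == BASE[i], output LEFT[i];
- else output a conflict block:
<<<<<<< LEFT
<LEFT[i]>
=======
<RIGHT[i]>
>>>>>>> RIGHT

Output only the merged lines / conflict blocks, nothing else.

Answer: india
charlie
foxtrot
india
<<<<<<< LEFT
golf
=======
charlie
>>>>>>> RIGHT

Derivation:
Final LEFT:  [bravo, hotel, hotel, india, golf]
Final RIGHT: [india, charlie, foxtrot, echo, charlie]
i=0: L=bravo=BASE, R=india -> take RIGHT -> india
i=1: L=hotel=BASE, R=charlie -> take RIGHT -> charlie
i=2: L=hotel=BASE, R=foxtrot -> take RIGHT -> foxtrot
i=3: L=india, R=echo=BASE -> take LEFT -> india
i=4: BASE=foxtrot L=golf R=charlie all differ -> CONFLICT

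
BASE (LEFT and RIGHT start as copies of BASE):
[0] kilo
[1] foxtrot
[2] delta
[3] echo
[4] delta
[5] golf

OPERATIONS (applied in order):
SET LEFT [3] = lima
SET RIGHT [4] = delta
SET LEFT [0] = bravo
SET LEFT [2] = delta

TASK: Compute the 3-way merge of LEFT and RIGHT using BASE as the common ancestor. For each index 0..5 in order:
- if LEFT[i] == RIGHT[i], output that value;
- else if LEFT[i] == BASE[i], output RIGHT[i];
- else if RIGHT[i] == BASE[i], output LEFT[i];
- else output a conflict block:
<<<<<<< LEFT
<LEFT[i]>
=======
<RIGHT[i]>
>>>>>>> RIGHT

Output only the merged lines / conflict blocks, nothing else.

Answer: bravo
foxtrot
delta
lima
delta
golf

Derivation:
Final LEFT:  [bravo, foxtrot, delta, lima, delta, golf]
Final RIGHT: [kilo, foxtrot, delta, echo, delta, golf]
i=0: L=bravo, R=kilo=BASE -> take LEFT -> bravo
i=1: L=foxtrot R=foxtrot -> agree -> foxtrot
i=2: L=delta R=delta -> agree -> delta
i=3: L=lima, R=echo=BASE -> take LEFT -> lima
i=4: L=delta R=delta -> agree -> delta
i=5: L=golf R=golf -> agree -> golf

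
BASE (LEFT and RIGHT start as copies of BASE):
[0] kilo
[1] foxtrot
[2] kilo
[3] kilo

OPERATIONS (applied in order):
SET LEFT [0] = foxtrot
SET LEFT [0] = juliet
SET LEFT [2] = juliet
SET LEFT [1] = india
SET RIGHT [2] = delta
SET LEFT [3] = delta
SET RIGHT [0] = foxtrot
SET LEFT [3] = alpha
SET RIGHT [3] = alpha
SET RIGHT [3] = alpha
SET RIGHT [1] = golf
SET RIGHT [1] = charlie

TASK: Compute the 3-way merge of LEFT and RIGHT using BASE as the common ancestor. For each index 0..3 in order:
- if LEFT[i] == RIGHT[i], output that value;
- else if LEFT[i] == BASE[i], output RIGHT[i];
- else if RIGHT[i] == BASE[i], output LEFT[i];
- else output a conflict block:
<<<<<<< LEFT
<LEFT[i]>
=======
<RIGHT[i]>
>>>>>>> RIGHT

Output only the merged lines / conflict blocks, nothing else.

Answer: <<<<<<< LEFT
juliet
=======
foxtrot
>>>>>>> RIGHT
<<<<<<< LEFT
india
=======
charlie
>>>>>>> RIGHT
<<<<<<< LEFT
juliet
=======
delta
>>>>>>> RIGHT
alpha

Derivation:
Final LEFT:  [juliet, india, juliet, alpha]
Final RIGHT: [foxtrot, charlie, delta, alpha]
i=0: BASE=kilo L=juliet R=foxtrot all differ -> CONFLICT
i=1: BASE=foxtrot L=india R=charlie all differ -> CONFLICT
i=2: BASE=kilo L=juliet R=delta all differ -> CONFLICT
i=3: L=alpha R=alpha -> agree -> alpha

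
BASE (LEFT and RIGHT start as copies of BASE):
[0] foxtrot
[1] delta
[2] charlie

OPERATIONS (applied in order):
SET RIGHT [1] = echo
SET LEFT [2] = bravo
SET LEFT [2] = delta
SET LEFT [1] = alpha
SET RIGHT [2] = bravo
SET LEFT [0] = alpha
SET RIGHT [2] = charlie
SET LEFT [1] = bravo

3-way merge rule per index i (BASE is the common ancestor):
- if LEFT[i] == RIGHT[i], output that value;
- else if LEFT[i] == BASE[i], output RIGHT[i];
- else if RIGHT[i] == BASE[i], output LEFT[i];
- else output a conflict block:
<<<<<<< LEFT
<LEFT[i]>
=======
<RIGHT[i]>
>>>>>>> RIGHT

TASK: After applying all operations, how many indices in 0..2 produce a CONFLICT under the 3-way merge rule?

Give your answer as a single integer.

Final LEFT:  [alpha, bravo, delta]
Final RIGHT: [foxtrot, echo, charlie]
i=0: L=alpha, R=foxtrot=BASE -> take LEFT -> alpha
i=1: BASE=delta L=bravo R=echo all differ -> CONFLICT
i=2: L=delta, R=charlie=BASE -> take LEFT -> delta
Conflict count: 1

Answer: 1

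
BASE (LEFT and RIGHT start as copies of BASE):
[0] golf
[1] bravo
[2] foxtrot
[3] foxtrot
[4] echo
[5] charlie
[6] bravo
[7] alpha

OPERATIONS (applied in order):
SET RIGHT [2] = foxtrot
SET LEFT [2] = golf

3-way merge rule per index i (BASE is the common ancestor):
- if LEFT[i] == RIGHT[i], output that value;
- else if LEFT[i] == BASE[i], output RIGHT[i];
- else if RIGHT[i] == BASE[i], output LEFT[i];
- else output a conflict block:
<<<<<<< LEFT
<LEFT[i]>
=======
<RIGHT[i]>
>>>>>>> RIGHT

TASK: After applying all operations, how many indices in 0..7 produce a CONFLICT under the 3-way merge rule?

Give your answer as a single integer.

Final LEFT:  [golf, bravo, golf, foxtrot, echo, charlie, bravo, alpha]
Final RIGHT: [golf, bravo, foxtrot, foxtrot, echo, charlie, bravo, alpha]
i=0: L=golf R=golf -> agree -> golf
i=1: L=bravo R=bravo -> agree -> bravo
i=2: L=golf, R=foxtrot=BASE -> take LEFT -> golf
i=3: L=foxtrot R=foxtrot -> agree -> foxtrot
i=4: L=echo R=echo -> agree -> echo
i=5: L=charlie R=charlie -> agree -> charlie
i=6: L=bravo R=bravo -> agree -> bravo
i=7: L=alpha R=alpha -> agree -> alpha
Conflict count: 0

Answer: 0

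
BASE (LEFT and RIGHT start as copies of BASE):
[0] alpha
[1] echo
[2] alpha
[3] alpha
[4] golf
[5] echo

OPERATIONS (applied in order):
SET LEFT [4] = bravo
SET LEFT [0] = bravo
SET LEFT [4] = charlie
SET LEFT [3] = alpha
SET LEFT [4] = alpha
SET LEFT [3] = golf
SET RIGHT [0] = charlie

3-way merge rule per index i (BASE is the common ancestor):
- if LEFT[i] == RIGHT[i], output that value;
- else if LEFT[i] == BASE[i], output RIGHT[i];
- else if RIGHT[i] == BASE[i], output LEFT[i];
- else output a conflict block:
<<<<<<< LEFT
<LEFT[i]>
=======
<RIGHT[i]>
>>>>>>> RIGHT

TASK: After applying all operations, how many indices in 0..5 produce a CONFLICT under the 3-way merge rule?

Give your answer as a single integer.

Answer: 1

Derivation:
Final LEFT:  [bravo, echo, alpha, golf, alpha, echo]
Final RIGHT: [charlie, echo, alpha, alpha, golf, echo]
i=0: BASE=alpha L=bravo R=charlie all differ -> CONFLICT
i=1: L=echo R=echo -> agree -> echo
i=2: L=alpha R=alpha -> agree -> alpha
i=3: L=golf, R=alpha=BASE -> take LEFT -> golf
i=4: L=alpha, R=golf=BASE -> take LEFT -> alpha
i=5: L=echo R=echo -> agree -> echo
Conflict count: 1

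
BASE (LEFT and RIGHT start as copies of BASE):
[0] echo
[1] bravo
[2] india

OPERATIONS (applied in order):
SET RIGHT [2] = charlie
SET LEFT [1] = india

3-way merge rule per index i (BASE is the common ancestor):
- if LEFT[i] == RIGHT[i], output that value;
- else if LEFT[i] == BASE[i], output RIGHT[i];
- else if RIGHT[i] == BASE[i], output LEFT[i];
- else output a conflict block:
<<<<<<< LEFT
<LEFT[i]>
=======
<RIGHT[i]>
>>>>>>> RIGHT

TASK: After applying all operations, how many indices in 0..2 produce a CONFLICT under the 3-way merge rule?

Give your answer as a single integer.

Final LEFT:  [echo, india, india]
Final RIGHT: [echo, bravo, charlie]
i=0: L=echo R=echo -> agree -> echo
i=1: L=india, R=bravo=BASE -> take LEFT -> india
i=2: L=india=BASE, R=charlie -> take RIGHT -> charlie
Conflict count: 0

Answer: 0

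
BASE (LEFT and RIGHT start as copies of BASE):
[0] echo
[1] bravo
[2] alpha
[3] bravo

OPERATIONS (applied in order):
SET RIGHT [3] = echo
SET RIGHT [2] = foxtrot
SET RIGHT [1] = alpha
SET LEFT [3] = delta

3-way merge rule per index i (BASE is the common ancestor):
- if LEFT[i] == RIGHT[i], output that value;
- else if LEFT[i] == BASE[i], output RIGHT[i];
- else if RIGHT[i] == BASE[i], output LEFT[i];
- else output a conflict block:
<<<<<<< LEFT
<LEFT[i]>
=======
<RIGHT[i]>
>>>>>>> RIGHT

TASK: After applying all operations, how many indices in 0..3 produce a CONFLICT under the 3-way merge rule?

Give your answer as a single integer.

Answer: 1

Derivation:
Final LEFT:  [echo, bravo, alpha, delta]
Final RIGHT: [echo, alpha, foxtrot, echo]
i=0: L=echo R=echo -> agree -> echo
i=1: L=bravo=BASE, R=alpha -> take RIGHT -> alpha
i=2: L=alpha=BASE, R=foxtrot -> take RIGHT -> foxtrot
i=3: BASE=bravo L=delta R=echo all differ -> CONFLICT
Conflict count: 1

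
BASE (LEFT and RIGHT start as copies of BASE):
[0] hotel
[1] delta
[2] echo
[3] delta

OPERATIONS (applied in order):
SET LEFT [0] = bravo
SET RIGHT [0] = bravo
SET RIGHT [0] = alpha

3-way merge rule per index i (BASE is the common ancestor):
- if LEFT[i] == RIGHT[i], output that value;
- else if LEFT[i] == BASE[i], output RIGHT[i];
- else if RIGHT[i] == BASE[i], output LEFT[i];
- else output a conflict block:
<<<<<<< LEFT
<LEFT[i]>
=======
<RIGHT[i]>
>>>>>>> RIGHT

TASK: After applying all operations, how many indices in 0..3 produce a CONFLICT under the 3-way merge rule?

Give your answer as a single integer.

Answer: 1

Derivation:
Final LEFT:  [bravo, delta, echo, delta]
Final RIGHT: [alpha, delta, echo, delta]
i=0: BASE=hotel L=bravo R=alpha all differ -> CONFLICT
i=1: L=delta R=delta -> agree -> delta
i=2: L=echo R=echo -> agree -> echo
i=3: L=delta R=delta -> agree -> delta
Conflict count: 1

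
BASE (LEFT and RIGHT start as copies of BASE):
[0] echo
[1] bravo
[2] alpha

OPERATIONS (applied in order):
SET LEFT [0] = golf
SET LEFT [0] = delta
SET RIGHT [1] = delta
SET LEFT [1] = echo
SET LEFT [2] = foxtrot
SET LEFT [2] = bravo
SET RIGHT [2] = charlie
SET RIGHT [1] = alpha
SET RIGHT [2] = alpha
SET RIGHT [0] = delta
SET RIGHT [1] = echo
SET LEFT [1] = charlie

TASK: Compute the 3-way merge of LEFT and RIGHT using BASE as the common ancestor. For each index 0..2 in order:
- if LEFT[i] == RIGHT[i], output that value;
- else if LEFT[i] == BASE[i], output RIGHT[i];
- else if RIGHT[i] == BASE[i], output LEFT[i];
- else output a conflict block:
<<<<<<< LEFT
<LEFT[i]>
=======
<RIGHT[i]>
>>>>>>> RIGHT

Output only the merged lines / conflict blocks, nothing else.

Final LEFT:  [delta, charlie, bravo]
Final RIGHT: [delta, echo, alpha]
i=0: L=delta R=delta -> agree -> delta
i=1: BASE=bravo L=charlie R=echo all differ -> CONFLICT
i=2: L=bravo, R=alpha=BASE -> take LEFT -> bravo

Answer: delta
<<<<<<< LEFT
charlie
=======
echo
>>>>>>> RIGHT
bravo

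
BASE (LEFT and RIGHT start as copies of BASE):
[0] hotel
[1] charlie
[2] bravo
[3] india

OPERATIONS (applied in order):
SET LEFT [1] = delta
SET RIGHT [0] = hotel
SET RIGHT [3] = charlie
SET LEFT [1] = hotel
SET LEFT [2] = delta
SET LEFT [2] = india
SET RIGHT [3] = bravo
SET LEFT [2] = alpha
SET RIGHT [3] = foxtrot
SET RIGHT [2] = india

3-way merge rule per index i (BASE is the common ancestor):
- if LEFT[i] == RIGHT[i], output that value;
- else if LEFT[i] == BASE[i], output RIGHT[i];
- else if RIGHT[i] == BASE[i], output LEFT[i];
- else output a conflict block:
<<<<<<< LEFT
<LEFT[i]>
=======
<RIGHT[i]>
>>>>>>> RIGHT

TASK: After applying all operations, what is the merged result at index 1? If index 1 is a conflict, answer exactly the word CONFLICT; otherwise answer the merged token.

Final LEFT:  [hotel, hotel, alpha, india]
Final RIGHT: [hotel, charlie, india, foxtrot]
i=0: L=hotel R=hotel -> agree -> hotel
i=1: L=hotel, R=charlie=BASE -> take LEFT -> hotel
i=2: BASE=bravo L=alpha R=india all differ -> CONFLICT
i=3: L=india=BASE, R=foxtrot -> take RIGHT -> foxtrot
Index 1 -> hotel

Answer: hotel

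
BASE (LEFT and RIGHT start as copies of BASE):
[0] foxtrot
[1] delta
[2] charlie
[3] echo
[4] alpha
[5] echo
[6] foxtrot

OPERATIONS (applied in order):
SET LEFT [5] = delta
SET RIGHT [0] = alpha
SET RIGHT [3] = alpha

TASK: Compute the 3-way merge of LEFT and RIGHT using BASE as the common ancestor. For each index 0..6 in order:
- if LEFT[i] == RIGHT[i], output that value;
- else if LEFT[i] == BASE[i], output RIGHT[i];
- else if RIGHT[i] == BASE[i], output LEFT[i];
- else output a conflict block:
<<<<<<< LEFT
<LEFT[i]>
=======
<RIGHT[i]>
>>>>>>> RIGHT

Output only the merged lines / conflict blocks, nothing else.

Answer: alpha
delta
charlie
alpha
alpha
delta
foxtrot

Derivation:
Final LEFT:  [foxtrot, delta, charlie, echo, alpha, delta, foxtrot]
Final RIGHT: [alpha, delta, charlie, alpha, alpha, echo, foxtrot]
i=0: L=foxtrot=BASE, R=alpha -> take RIGHT -> alpha
i=1: L=delta R=delta -> agree -> delta
i=2: L=charlie R=charlie -> agree -> charlie
i=3: L=echo=BASE, R=alpha -> take RIGHT -> alpha
i=4: L=alpha R=alpha -> agree -> alpha
i=5: L=delta, R=echo=BASE -> take LEFT -> delta
i=6: L=foxtrot R=foxtrot -> agree -> foxtrot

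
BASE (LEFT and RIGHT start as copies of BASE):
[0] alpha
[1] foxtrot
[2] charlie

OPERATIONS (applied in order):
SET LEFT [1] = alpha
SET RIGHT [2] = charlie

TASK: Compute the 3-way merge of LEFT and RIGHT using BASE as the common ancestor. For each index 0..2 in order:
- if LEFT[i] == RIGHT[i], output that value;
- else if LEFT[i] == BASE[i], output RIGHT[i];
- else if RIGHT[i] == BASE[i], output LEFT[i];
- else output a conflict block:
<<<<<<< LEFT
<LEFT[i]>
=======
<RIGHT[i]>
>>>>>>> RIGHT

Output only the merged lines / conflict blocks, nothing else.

Answer: alpha
alpha
charlie

Derivation:
Final LEFT:  [alpha, alpha, charlie]
Final RIGHT: [alpha, foxtrot, charlie]
i=0: L=alpha R=alpha -> agree -> alpha
i=1: L=alpha, R=foxtrot=BASE -> take LEFT -> alpha
i=2: L=charlie R=charlie -> agree -> charlie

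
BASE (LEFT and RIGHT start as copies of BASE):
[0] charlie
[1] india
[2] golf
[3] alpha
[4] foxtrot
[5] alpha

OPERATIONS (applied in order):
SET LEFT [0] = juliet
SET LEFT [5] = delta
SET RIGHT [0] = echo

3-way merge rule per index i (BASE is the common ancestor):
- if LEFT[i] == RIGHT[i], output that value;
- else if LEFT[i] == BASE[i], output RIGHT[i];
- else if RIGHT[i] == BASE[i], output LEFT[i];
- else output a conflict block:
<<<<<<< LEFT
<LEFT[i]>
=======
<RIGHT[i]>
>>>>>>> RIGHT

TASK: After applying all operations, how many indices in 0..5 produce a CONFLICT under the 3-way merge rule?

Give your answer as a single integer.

Answer: 1

Derivation:
Final LEFT:  [juliet, india, golf, alpha, foxtrot, delta]
Final RIGHT: [echo, india, golf, alpha, foxtrot, alpha]
i=0: BASE=charlie L=juliet R=echo all differ -> CONFLICT
i=1: L=india R=india -> agree -> india
i=2: L=golf R=golf -> agree -> golf
i=3: L=alpha R=alpha -> agree -> alpha
i=4: L=foxtrot R=foxtrot -> agree -> foxtrot
i=5: L=delta, R=alpha=BASE -> take LEFT -> delta
Conflict count: 1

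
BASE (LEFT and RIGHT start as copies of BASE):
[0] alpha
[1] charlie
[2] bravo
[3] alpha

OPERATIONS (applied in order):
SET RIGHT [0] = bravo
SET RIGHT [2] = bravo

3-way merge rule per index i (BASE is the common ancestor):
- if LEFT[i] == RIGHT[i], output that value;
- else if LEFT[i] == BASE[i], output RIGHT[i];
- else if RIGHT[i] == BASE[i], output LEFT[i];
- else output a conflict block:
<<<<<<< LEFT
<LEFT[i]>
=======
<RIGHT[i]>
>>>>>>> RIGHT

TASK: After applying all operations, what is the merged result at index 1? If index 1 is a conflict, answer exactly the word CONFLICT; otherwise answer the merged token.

Answer: charlie

Derivation:
Final LEFT:  [alpha, charlie, bravo, alpha]
Final RIGHT: [bravo, charlie, bravo, alpha]
i=0: L=alpha=BASE, R=bravo -> take RIGHT -> bravo
i=1: L=charlie R=charlie -> agree -> charlie
i=2: L=bravo R=bravo -> agree -> bravo
i=3: L=alpha R=alpha -> agree -> alpha
Index 1 -> charlie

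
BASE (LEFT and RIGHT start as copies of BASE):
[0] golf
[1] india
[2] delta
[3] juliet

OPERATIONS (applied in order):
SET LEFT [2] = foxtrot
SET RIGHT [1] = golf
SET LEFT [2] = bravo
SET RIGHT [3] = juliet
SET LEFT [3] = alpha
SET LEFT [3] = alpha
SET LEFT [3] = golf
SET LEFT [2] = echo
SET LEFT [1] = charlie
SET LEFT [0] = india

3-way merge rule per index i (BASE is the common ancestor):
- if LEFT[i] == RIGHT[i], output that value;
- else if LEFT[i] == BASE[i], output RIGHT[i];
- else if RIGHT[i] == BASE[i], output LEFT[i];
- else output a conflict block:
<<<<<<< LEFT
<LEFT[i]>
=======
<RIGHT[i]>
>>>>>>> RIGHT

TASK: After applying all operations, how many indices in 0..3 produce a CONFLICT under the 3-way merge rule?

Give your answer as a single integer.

Final LEFT:  [india, charlie, echo, golf]
Final RIGHT: [golf, golf, delta, juliet]
i=0: L=india, R=golf=BASE -> take LEFT -> india
i=1: BASE=india L=charlie R=golf all differ -> CONFLICT
i=2: L=echo, R=delta=BASE -> take LEFT -> echo
i=3: L=golf, R=juliet=BASE -> take LEFT -> golf
Conflict count: 1

Answer: 1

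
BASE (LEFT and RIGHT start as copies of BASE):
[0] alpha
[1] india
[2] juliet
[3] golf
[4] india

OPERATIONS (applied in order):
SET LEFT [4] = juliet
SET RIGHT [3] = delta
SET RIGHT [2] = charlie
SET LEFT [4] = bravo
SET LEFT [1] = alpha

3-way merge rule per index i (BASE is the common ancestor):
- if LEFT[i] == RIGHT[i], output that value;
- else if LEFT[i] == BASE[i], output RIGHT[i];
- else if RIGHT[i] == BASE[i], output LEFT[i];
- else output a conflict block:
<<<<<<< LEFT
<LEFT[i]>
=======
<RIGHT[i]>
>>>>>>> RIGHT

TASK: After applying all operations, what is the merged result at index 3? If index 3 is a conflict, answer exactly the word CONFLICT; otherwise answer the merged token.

Final LEFT:  [alpha, alpha, juliet, golf, bravo]
Final RIGHT: [alpha, india, charlie, delta, india]
i=0: L=alpha R=alpha -> agree -> alpha
i=1: L=alpha, R=india=BASE -> take LEFT -> alpha
i=2: L=juliet=BASE, R=charlie -> take RIGHT -> charlie
i=3: L=golf=BASE, R=delta -> take RIGHT -> delta
i=4: L=bravo, R=india=BASE -> take LEFT -> bravo
Index 3 -> delta

Answer: delta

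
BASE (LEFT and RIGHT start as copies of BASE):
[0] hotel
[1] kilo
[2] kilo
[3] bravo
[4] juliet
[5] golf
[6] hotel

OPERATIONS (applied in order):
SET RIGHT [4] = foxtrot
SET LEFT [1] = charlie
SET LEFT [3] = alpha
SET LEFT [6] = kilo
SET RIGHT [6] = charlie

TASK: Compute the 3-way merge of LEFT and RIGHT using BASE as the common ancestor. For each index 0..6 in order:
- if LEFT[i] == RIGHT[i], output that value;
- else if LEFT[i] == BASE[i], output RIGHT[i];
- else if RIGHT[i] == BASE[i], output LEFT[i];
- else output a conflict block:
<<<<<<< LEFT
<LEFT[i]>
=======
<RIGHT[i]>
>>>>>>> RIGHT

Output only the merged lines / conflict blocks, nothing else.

Final LEFT:  [hotel, charlie, kilo, alpha, juliet, golf, kilo]
Final RIGHT: [hotel, kilo, kilo, bravo, foxtrot, golf, charlie]
i=0: L=hotel R=hotel -> agree -> hotel
i=1: L=charlie, R=kilo=BASE -> take LEFT -> charlie
i=2: L=kilo R=kilo -> agree -> kilo
i=3: L=alpha, R=bravo=BASE -> take LEFT -> alpha
i=4: L=juliet=BASE, R=foxtrot -> take RIGHT -> foxtrot
i=5: L=golf R=golf -> agree -> golf
i=6: BASE=hotel L=kilo R=charlie all differ -> CONFLICT

Answer: hotel
charlie
kilo
alpha
foxtrot
golf
<<<<<<< LEFT
kilo
=======
charlie
>>>>>>> RIGHT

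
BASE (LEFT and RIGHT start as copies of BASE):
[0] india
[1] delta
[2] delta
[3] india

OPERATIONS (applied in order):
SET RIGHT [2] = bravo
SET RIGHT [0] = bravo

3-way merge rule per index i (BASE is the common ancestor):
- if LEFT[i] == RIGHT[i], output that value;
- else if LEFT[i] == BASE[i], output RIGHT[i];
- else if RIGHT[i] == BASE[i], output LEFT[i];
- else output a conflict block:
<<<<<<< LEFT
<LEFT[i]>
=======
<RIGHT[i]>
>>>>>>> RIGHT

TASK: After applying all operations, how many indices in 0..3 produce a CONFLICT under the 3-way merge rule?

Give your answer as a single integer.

Answer: 0

Derivation:
Final LEFT:  [india, delta, delta, india]
Final RIGHT: [bravo, delta, bravo, india]
i=0: L=india=BASE, R=bravo -> take RIGHT -> bravo
i=1: L=delta R=delta -> agree -> delta
i=2: L=delta=BASE, R=bravo -> take RIGHT -> bravo
i=3: L=india R=india -> agree -> india
Conflict count: 0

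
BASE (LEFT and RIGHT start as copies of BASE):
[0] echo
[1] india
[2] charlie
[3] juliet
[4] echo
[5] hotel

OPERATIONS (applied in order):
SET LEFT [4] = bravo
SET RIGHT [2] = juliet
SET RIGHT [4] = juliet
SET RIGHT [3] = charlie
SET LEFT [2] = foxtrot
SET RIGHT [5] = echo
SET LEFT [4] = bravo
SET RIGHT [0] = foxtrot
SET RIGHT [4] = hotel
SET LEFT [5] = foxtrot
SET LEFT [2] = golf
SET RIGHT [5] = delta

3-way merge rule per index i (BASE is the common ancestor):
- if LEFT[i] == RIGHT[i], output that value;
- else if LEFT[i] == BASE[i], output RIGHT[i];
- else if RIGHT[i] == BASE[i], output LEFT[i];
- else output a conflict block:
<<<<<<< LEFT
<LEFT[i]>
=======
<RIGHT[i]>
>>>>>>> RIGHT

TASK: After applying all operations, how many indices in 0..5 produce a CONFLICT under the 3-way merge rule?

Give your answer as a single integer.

Answer: 3

Derivation:
Final LEFT:  [echo, india, golf, juliet, bravo, foxtrot]
Final RIGHT: [foxtrot, india, juliet, charlie, hotel, delta]
i=0: L=echo=BASE, R=foxtrot -> take RIGHT -> foxtrot
i=1: L=india R=india -> agree -> india
i=2: BASE=charlie L=golf R=juliet all differ -> CONFLICT
i=3: L=juliet=BASE, R=charlie -> take RIGHT -> charlie
i=4: BASE=echo L=bravo R=hotel all differ -> CONFLICT
i=5: BASE=hotel L=foxtrot R=delta all differ -> CONFLICT
Conflict count: 3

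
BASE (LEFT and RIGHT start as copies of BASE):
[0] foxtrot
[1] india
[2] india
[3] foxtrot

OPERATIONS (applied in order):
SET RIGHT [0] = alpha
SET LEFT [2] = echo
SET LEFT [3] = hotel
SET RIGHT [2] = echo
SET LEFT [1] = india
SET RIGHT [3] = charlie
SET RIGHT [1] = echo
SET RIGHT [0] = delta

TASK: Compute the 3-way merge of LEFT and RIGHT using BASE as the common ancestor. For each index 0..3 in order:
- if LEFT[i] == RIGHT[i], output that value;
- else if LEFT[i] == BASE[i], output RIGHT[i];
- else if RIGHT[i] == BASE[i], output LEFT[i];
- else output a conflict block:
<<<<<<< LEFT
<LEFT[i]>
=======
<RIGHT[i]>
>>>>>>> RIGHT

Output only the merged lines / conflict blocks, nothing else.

Answer: delta
echo
echo
<<<<<<< LEFT
hotel
=======
charlie
>>>>>>> RIGHT

Derivation:
Final LEFT:  [foxtrot, india, echo, hotel]
Final RIGHT: [delta, echo, echo, charlie]
i=0: L=foxtrot=BASE, R=delta -> take RIGHT -> delta
i=1: L=india=BASE, R=echo -> take RIGHT -> echo
i=2: L=echo R=echo -> agree -> echo
i=3: BASE=foxtrot L=hotel R=charlie all differ -> CONFLICT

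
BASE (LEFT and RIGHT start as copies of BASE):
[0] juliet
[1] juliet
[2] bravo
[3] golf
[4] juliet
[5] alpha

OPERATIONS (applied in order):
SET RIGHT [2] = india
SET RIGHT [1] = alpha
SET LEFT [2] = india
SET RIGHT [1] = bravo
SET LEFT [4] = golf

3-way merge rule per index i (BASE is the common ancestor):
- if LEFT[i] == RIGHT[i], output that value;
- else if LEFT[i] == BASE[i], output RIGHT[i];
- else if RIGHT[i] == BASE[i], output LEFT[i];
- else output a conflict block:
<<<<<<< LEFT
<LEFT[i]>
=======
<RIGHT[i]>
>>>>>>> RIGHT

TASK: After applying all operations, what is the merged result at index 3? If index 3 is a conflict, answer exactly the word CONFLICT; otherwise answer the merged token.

Answer: golf

Derivation:
Final LEFT:  [juliet, juliet, india, golf, golf, alpha]
Final RIGHT: [juliet, bravo, india, golf, juliet, alpha]
i=0: L=juliet R=juliet -> agree -> juliet
i=1: L=juliet=BASE, R=bravo -> take RIGHT -> bravo
i=2: L=india R=india -> agree -> india
i=3: L=golf R=golf -> agree -> golf
i=4: L=golf, R=juliet=BASE -> take LEFT -> golf
i=5: L=alpha R=alpha -> agree -> alpha
Index 3 -> golf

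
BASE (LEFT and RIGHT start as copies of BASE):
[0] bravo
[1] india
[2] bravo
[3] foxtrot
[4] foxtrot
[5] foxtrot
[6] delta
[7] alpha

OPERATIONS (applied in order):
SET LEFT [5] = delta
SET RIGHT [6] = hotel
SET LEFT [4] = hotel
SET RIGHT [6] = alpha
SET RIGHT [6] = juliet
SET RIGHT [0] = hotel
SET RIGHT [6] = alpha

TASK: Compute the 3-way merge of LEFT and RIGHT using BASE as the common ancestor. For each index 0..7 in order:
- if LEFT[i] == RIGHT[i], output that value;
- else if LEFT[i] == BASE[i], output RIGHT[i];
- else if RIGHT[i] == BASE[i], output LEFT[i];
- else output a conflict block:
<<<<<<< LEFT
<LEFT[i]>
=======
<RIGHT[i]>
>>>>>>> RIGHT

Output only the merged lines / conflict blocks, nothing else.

Answer: hotel
india
bravo
foxtrot
hotel
delta
alpha
alpha

Derivation:
Final LEFT:  [bravo, india, bravo, foxtrot, hotel, delta, delta, alpha]
Final RIGHT: [hotel, india, bravo, foxtrot, foxtrot, foxtrot, alpha, alpha]
i=0: L=bravo=BASE, R=hotel -> take RIGHT -> hotel
i=1: L=india R=india -> agree -> india
i=2: L=bravo R=bravo -> agree -> bravo
i=3: L=foxtrot R=foxtrot -> agree -> foxtrot
i=4: L=hotel, R=foxtrot=BASE -> take LEFT -> hotel
i=5: L=delta, R=foxtrot=BASE -> take LEFT -> delta
i=6: L=delta=BASE, R=alpha -> take RIGHT -> alpha
i=7: L=alpha R=alpha -> agree -> alpha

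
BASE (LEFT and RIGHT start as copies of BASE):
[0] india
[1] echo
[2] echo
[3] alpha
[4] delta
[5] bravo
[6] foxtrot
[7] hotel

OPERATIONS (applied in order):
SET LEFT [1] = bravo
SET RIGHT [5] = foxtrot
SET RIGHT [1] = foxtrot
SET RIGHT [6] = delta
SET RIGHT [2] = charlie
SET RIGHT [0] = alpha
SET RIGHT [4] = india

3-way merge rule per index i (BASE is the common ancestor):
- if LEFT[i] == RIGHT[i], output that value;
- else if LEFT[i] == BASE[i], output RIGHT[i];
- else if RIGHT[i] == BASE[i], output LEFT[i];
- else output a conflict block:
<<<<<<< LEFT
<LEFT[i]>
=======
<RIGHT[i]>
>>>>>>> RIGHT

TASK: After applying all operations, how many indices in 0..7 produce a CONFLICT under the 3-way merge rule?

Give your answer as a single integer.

Final LEFT:  [india, bravo, echo, alpha, delta, bravo, foxtrot, hotel]
Final RIGHT: [alpha, foxtrot, charlie, alpha, india, foxtrot, delta, hotel]
i=0: L=india=BASE, R=alpha -> take RIGHT -> alpha
i=1: BASE=echo L=bravo R=foxtrot all differ -> CONFLICT
i=2: L=echo=BASE, R=charlie -> take RIGHT -> charlie
i=3: L=alpha R=alpha -> agree -> alpha
i=4: L=delta=BASE, R=india -> take RIGHT -> india
i=5: L=bravo=BASE, R=foxtrot -> take RIGHT -> foxtrot
i=6: L=foxtrot=BASE, R=delta -> take RIGHT -> delta
i=7: L=hotel R=hotel -> agree -> hotel
Conflict count: 1

Answer: 1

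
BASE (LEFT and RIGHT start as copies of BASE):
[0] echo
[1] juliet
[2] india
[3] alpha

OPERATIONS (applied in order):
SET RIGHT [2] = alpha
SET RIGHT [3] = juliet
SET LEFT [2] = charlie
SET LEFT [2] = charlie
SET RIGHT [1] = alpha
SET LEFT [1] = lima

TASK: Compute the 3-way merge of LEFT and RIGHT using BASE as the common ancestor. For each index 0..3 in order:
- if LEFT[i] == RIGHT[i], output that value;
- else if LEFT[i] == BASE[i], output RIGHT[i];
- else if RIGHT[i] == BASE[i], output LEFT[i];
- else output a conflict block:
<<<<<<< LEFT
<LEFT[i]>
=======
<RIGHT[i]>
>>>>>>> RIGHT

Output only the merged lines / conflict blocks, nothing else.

Final LEFT:  [echo, lima, charlie, alpha]
Final RIGHT: [echo, alpha, alpha, juliet]
i=0: L=echo R=echo -> agree -> echo
i=1: BASE=juliet L=lima R=alpha all differ -> CONFLICT
i=2: BASE=india L=charlie R=alpha all differ -> CONFLICT
i=3: L=alpha=BASE, R=juliet -> take RIGHT -> juliet

Answer: echo
<<<<<<< LEFT
lima
=======
alpha
>>>>>>> RIGHT
<<<<<<< LEFT
charlie
=======
alpha
>>>>>>> RIGHT
juliet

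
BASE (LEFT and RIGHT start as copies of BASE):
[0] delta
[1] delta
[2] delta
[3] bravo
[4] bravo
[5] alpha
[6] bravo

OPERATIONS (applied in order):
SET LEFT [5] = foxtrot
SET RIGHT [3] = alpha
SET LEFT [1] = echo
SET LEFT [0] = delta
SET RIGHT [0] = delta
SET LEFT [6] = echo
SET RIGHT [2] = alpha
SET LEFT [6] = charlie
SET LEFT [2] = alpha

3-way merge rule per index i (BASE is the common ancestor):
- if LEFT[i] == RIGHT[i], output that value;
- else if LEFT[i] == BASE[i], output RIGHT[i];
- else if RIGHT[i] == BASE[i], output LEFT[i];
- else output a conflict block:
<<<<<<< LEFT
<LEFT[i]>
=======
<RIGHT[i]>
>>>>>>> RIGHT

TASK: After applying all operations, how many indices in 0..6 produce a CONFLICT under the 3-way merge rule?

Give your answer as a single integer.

Answer: 0

Derivation:
Final LEFT:  [delta, echo, alpha, bravo, bravo, foxtrot, charlie]
Final RIGHT: [delta, delta, alpha, alpha, bravo, alpha, bravo]
i=0: L=delta R=delta -> agree -> delta
i=1: L=echo, R=delta=BASE -> take LEFT -> echo
i=2: L=alpha R=alpha -> agree -> alpha
i=3: L=bravo=BASE, R=alpha -> take RIGHT -> alpha
i=4: L=bravo R=bravo -> agree -> bravo
i=5: L=foxtrot, R=alpha=BASE -> take LEFT -> foxtrot
i=6: L=charlie, R=bravo=BASE -> take LEFT -> charlie
Conflict count: 0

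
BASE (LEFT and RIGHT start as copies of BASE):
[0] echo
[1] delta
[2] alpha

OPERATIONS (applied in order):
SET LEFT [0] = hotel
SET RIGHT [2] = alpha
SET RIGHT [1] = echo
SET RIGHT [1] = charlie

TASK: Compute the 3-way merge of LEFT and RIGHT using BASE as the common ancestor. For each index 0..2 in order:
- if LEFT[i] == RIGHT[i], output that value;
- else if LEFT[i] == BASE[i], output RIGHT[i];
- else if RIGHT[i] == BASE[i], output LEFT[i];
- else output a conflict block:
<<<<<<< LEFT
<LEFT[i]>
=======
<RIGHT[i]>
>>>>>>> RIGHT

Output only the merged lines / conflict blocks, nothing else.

Answer: hotel
charlie
alpha

Derivation:
Final LEFT:  [hotel, delta, alpha]
Final RIGHT: [echo, charlie, alpha]
i=0: L=hotel, R=echo=BASE -> take LEFT -> hotel
i=1: L=delta=BASE, R=charlie -> take RIGHT -> charlie
i=2: L=alpha R=alpha -> agree -> alpha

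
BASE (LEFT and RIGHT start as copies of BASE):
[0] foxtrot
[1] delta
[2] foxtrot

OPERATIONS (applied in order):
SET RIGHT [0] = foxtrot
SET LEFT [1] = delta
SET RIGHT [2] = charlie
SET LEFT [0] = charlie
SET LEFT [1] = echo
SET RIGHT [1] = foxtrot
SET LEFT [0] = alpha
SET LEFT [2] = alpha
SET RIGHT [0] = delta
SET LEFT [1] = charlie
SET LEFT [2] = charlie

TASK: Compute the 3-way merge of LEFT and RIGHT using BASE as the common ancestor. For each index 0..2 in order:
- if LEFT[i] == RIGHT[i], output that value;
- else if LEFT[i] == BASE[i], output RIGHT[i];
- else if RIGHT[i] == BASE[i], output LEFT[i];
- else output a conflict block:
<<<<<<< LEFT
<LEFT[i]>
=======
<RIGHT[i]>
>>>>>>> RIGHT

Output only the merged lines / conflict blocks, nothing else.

Final LEFT:  [alpha, charlie, charlie]
Final RIGHT: [delta, foxtrot, charlie]
i=0: BASE=foxtrot L=alpha R=delta all differ -> CONFLICT
i=1: BASE=delta L=charlie R=foxtrot all differ -> CONFLICT
i=2: L=charlie R=charlie -> agree -> charlie

Answer: <<<<<<< LEFT
alpha
=======
delta
>>>>>>> RIGHT
<<<<<<< LEFT
charlie
=======
foxtrot
>>>>>>> RIGHT
charlie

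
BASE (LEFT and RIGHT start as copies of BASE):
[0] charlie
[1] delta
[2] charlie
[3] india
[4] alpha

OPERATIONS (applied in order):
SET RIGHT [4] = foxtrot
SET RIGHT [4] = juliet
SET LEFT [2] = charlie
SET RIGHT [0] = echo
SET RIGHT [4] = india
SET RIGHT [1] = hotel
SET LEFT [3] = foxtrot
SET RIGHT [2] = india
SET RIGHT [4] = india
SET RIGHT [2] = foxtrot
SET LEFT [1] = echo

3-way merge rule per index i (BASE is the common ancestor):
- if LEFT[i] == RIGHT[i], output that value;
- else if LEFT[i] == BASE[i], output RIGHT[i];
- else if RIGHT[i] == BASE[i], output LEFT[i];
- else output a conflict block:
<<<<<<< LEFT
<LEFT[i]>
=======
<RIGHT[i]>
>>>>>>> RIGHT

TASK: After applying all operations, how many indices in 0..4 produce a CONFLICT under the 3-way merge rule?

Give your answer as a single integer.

Answer: 1

Derivation:
Final LEFT:  [charlie, echo, charlie, foxtrot, alpha]
Final RIGHT: [echo, hotel, foxtrot, india, india]
i=0: L=charlie=BASE, R=echo -> take RIGHT -> echo
i=1: BASE=delta L=echo R=hotel all differ -> CONFLICT
i=2: L=charlie=BASE, R=foxtrot -> take RIGHT -> foxtrot
i=3: L=foxtrot, R=india=BASE -> take LEFT -> foxtrot
i=4: L=alpha=BASE, R=india -> take RIGHT -> india
Conflict count: 1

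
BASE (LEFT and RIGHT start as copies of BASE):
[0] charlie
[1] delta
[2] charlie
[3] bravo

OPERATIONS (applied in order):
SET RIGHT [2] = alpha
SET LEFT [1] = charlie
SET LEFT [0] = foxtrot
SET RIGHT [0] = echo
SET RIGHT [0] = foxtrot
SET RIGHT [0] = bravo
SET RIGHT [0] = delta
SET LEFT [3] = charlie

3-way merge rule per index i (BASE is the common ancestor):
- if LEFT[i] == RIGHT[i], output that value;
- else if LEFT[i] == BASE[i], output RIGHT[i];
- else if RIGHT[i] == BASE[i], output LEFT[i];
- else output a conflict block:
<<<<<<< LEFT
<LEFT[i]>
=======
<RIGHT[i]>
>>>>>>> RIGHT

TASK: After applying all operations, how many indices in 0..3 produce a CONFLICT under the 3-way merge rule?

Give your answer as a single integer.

Answer: 1

Derivation:
Final LEFT:  [foxtrot, charlie, charlie, charlie]
Final RIGHT: [delta, delta, alpha, bravo]
i=0: BASE=charlie L=foxtrot R=delta all differ -> CONFLICT
i=1: L=charlie, R=delta=BASE -> take LEFT -> charlie
i=2: L=charlie=BASE, R=alpha -> take RIGHT -> alpha
i=3: L=charlie, R=bravo=BASE -> take LEFT -> charlie
Conflict count: 1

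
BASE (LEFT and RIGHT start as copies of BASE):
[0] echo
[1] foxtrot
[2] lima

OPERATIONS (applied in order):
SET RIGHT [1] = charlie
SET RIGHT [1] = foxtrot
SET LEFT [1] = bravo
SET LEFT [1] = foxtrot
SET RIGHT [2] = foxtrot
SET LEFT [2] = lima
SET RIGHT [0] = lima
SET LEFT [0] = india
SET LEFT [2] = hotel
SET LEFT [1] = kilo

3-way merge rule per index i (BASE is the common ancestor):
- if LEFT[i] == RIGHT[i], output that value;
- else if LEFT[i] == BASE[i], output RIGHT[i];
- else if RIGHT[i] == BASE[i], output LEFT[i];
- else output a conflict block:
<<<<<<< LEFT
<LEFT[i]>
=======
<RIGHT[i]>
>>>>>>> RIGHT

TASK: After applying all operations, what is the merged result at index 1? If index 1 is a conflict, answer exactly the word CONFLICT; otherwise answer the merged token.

Answer: kilo

Derivation:
Final LEFT:  [india, kilo, hotel]
Final RIGHT: [lima, foxtrot, foxtrot]
i=0: BASE=echo L=india R=lima all differ -> CONFLICT
i=1: L=kilo, R=foxtrot=BASE -> take LEFT -> kilo
i=2: BASE=lima L=hotel R=foxtrot all differ -> CONFLICT
Index 1 -> kilo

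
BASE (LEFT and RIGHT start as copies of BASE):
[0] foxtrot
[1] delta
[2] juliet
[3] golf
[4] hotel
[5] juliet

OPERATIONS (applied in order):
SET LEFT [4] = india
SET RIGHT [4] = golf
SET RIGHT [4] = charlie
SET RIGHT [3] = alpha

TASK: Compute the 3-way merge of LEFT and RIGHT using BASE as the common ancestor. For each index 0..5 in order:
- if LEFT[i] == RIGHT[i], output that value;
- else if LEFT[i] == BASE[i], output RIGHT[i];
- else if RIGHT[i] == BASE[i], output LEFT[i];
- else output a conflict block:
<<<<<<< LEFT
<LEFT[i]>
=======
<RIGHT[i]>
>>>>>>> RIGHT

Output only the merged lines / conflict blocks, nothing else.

Final LEFT:  [foxtrot, delta, juliet, golf, india, juliet]
Final RIGHT: [foxtrot, delta, juliet, alpha, charlie, juliet]
i=0: L=foxtrot R=foxtrot -> agree -> foxtrot
i=1: L=delta R=delta -> agree -> delta
i=2: L=juliet R=juliet -> agree -> juliet
i=3: L=golf=BASE, R=alpha -> take RIGHT -> alpha
i=4: BASE=hotel L=india R=charlie all differ -> CONFLICT
i=5: L=juliet R=juliet -> agree -> juliet

Answer: foxtrot
delta
juliet
alpha
<<<<<<< LEFT
india
=======
charlie
>>>>>>> RIGHT
juliet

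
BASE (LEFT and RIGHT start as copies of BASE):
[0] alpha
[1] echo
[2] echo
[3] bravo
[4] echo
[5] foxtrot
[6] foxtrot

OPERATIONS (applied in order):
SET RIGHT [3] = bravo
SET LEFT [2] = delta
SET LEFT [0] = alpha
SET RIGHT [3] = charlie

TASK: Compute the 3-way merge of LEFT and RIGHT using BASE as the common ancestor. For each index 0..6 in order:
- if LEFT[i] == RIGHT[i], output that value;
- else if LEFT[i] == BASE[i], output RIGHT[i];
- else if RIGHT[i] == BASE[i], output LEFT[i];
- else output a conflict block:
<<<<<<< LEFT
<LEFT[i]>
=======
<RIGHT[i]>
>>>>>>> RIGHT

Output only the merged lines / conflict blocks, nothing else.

Answer: alpha
echo
delta
charlie
echo
foxtrot
foxtrot

Derivation:
Final LEFT:  [alpha, echo, delta, bravo, echo, foxtrot, foxtrot]
Final RIGHT: [alpha, echo, echo, charlie, echo, foxtrot, foxtrot]
i=0: L=alpha R=alpha -> agree -> alpha
i=1: L=echo R=echo -> agree -> echo
i=2: L=delta, R=echo=BASE -> take LEFT -> delta
i=3: L=bravo=BASE, R=charlie -> take RIGHT -> charlie
i=4: L=echo R=echo -> agree -> echo
i=5: L=foxtrot R=foxtrot -> agree -> foxtrot
i=6: L=foxtrot R=foxtrot -> agree -> foxtrot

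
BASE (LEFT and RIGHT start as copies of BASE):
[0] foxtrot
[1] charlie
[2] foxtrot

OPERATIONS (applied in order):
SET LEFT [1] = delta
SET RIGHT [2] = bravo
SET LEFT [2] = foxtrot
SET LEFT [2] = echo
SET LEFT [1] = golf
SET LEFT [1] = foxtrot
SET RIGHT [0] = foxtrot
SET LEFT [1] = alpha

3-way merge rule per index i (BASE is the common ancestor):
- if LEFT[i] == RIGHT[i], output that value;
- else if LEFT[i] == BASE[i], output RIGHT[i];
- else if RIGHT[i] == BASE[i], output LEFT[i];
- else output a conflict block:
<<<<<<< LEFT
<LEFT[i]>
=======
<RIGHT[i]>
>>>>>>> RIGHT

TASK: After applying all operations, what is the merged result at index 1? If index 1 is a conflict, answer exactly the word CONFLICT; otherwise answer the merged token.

Answer: alpha

Derivation:
Final LEFT:  [foxtrot, alpha, echo]
Final RIGHT: [foxtrot, charlie, bravo]
i=0: L=foxtrot R=foxtrot -> agree -> foxtrot
i=1: L=alpha, R=charlie=BASE -> take LEFT -> alpha
i=2: BASE=foxtrot L=echo R=bravo all differ -> CONFLICT
Index 1 -> alpha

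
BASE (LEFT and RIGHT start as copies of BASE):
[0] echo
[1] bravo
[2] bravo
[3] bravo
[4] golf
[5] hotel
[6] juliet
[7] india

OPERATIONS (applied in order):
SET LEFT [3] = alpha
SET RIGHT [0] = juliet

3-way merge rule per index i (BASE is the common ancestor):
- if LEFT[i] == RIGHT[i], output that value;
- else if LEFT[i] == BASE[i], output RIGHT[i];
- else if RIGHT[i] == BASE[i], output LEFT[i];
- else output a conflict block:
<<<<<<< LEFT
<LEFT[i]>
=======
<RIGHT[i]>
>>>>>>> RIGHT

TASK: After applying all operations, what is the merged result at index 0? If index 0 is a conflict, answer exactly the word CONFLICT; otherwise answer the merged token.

Answer: juliet

Derivation:
Final LEFT:  [echo, bravo, bravo, alpha, golf, hotel, juliet, india]
Final RIGHT: [juliet, bravo, bravo, bravo, golf, hotel, juliet, india]
i=0: L=echo=BASE, R=juliet -> take RIGHT -> juliet
i=1: L=bravo R=bravo -> agree -> bravo
i=2: L=bravo R=bravo -> agree -> bravo
i=3: L=alpha, R=bravo=BASE -> take LEFT -> alpha
i=4: L=golf R=golf -> agree -> golf
i=5: L=hotel R=hotel -> agree -> hotel
i=6: L=juliet R=juliet -> agree -> juliet
i=7: L=india R=india -> agree -> india
Index 0 -> juliet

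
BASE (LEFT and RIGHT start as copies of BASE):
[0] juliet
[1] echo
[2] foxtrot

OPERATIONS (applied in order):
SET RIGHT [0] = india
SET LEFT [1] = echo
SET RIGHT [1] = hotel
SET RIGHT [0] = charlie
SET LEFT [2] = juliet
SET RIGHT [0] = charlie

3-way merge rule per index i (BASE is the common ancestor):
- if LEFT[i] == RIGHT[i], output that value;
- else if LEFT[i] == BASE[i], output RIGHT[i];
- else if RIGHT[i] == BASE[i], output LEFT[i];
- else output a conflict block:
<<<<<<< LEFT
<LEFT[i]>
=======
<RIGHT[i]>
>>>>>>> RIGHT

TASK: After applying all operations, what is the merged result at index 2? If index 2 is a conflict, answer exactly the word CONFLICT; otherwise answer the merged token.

Final LEFT:  [juliet, echo, juliet]
Final RIGHT: [charlie, hotel, foxtrot]
i=0: L=juliet=BASE, R=charlie -> take RIGHT -> charlie
i=1: L=echo=BASE, R=hotel -> take RIGHT -> hotel
i=2: L=juliet, R=foxtrot=BASE -> take LEFT -> juliet
Index 2 -> juliet

Answer: juliet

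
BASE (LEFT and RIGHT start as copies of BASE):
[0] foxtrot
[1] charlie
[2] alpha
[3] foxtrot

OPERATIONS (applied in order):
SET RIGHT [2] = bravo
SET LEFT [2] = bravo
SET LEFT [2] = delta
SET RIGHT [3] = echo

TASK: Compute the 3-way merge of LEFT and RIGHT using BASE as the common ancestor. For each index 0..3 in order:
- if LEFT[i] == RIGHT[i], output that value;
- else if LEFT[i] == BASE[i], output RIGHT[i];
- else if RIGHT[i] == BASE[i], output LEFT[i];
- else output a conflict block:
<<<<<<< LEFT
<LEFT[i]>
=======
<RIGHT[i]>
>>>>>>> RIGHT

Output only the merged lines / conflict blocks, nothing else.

Answer: foxtrot
charlie
<<<<<<< LEFT
delta
=======
bravo
>>>>>>> RIGHT
echo

Derivation:
Final LEFT:  [foxtrot, charlie, delta, foxtrot]
Final RIGHT: [foxtrot, charlie, bravo, echo]
i=0: L=foxtrot R=foxtrot -> agree -> foxtrot
i=1: L=charlie R=charlie -> agree -> charlie
i=2: BASE=alpha L=delta R=bravo all differ -> CONFLICT
i=3: L=foxtrot=BASE, R=echo -> take RIGHT -> echo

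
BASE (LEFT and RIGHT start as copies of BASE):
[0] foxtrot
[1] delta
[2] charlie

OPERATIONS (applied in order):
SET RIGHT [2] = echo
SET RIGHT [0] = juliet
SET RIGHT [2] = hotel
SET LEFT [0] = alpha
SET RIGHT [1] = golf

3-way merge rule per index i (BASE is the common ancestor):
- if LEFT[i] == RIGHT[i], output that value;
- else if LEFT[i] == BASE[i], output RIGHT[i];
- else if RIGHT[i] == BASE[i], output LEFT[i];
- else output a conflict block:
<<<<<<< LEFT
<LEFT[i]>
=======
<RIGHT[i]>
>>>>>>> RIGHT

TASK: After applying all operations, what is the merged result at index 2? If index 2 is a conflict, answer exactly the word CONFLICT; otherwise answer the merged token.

Answer: hotel

Derivation:
Final LEFT:  [alpha, delta, charlie]
Final RIGHT: [juliet, golf, hotel]
i=0: BASE=foxtrot L=alpha R=juliet all differ -> CONFLICT
i=1: L=delta=BASE, R=golf -> take RIGHT -> golf
i=2: L=charlie=BASE, R=hotel -> take RIGHT -> hotel
Index 2 -> hotel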